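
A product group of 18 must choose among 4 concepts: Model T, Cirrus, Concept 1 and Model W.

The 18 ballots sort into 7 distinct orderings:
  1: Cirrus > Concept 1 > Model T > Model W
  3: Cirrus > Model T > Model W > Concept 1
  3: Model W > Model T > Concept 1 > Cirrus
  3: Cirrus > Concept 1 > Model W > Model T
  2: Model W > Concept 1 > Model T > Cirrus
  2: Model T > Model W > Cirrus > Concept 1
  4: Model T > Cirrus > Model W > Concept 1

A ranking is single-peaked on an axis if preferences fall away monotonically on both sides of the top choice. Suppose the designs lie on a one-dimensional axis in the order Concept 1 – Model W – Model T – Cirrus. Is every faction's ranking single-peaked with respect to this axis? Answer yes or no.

no

Axis positions: Concept 1=1, Model W=2, Model T=3, Cirrus=4.
Faction 1: ranking walks positions 4-1-3-2; Concept 1 is ranked above Model T even though Model T lies between Concept 1 and the peak Cirrus on the axis — preferences dip and rise again. Not single-peaked.
Faction 2 (peak Cirrus at position 4): ranking walks positions 4-3-2-1, expanding outward from the peak — single-peaked.
Faction 3 (peak Model W at position 2): ranking walks positions 2-3-1-4, expanding outward from the peak — single-peaked.
Faction 4: ranking walks positions 4-1-2-3; Concept 1 is ranked above Model T even though Model T lies between Concept 1 and the peak Cirrus on the axis — preferences dip and rise again. Not single-peaked.
Faction 5 (peak Model W at position 2): ranking walks positions 2-1-3-4, expanding outward from the peak — single-peaked.
Faction 6 (peak Model T at position 3): ranking walks positions 3-2-4-1, expanding outward from the peak — single-peaked.
Faction 7 (peak Model T at position 3): ranking walks positions 3-4-2-1, expanding outward from the peak — single-peaked.
Faction 1 violates single-peakedness, so the profile is not single-peaked on this axis.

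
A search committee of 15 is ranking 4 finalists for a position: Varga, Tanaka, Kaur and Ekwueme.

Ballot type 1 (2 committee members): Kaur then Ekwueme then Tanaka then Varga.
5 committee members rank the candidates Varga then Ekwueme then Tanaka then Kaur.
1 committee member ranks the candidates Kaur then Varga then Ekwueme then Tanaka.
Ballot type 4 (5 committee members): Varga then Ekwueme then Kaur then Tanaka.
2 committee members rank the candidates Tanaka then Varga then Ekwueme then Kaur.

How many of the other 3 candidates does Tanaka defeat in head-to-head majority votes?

Tanaka against each rival (15 committee members):
Tanaka vs Varga: Varga, 11–4.
Tanaka vs Kaur: 5+2 = 7 for Tanaka, 8 for Kaur — Kaur by 8–7.
Tanaka vs Ekwueme: Ekwueme wins 13–2.
Tanaka beats no one; loses to Varga, Kaur, Ekwueme — 0 pairwise wins.

0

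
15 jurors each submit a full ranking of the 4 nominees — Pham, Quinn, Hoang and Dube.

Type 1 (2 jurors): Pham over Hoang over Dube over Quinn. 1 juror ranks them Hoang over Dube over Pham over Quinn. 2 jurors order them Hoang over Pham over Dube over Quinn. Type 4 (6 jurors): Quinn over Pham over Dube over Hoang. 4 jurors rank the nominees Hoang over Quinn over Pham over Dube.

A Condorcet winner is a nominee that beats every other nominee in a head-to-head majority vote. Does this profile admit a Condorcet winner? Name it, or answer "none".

Head-to-head results (15 jurors):
Pham vs Quinn: Quinn wins 10–5.
Pham–Hoang: Pham 8–7.
Pham vs Dube: Pham wins 14–1.
Quinn–Hoang: Hoang 9–6.
Quinn vs Dube: Quinn wins 10–5.
Hoang vs Dube: Hoang, 9–6.
Every nominee loses at least once (Pham loses to Quinn; Quinn loses to Hoang; Hoang loses to Pham; Dube loses to Pham). The majority relation contains the cycle Pham beats Hoang beats Quinn beats Pham, so there is no Condorcet winner.

none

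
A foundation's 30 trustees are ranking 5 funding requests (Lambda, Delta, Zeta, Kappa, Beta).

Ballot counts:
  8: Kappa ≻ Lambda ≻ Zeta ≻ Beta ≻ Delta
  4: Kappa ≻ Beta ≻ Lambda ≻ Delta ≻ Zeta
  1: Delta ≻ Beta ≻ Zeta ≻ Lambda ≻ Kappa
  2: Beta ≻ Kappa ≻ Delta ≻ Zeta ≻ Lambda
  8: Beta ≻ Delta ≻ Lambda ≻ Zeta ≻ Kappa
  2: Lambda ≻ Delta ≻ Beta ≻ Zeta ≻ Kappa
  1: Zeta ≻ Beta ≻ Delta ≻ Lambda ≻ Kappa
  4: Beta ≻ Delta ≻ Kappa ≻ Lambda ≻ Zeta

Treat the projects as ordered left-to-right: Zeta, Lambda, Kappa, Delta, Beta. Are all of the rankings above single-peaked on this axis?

no

Axis positions: Zeta=1, Lambda=2, Kappa=3, Delta=4, Beta=5.
Type 1: ranking walks positions 3-2-1-5-4; Beta is ranked above Delta even though Delta lies between Beta and the peak Kappa on the axis — preferences dip and rise again. Not single-peaked.
Type 2: ranking walks positions 3-5-2-4-1; Beta is ranked above Delta even though Delta lies between Beta and the peak Kappa on the axis — preferences dip and rise again. Not single-peaked.
Type 3: ranking walks positions 4-5-1-2-3; Zeta is ranked above Kappa even though Kappa lies between Zeta and the peak Delta on the axis — preferences dip and rise again. Not single-peaked.
Type 4: ranking walks positions 5-3-4-1-2; Kappa is ranked above Delta even though Delta lies between Kappa and the peak Beta on the axis — preferences dip and rise again. Not single-peaked.
Type 5: ranking walks positions 5-4-2-1-3; Lambda is ranked above Kappa even though Kappa lies between Lambda and the peak Beta on the axis — preferences dip and rise again. Not single-peaked.
Type 6: ranking walks positions 2-4-5-1-3; Delta is ranked above Kappa even though Kappa lies between Delta and the peak Lambda on the axis — preferences dip and rise again. Not single-peaked.
Type 7: ranking walks positions 1-5-4-2-3; Beta is ranked above Lambda even though Lambda lies between Beta and the peak Zeta on the axis — preferences dip and rise again. Not single-peaked.
Type 8 (peak Beta at position 5): ranking walks positions 5-4-3-2-1, expanding outward from the peak — single-peaked.
Type 1 violates single-peakedness, so the profile is not single-peaked on this axis.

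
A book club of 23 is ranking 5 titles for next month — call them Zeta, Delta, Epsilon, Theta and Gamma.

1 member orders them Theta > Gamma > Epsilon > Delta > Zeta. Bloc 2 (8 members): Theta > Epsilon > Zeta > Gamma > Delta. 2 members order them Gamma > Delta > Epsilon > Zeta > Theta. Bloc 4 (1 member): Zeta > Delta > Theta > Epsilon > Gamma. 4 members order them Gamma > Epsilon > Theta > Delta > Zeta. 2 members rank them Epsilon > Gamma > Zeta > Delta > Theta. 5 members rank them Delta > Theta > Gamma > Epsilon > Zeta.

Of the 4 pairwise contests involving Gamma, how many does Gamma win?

Gamma against each rival (23 members):
Gamma vs Zeta: Gamma is ranked higher on 1+2+4+2+5 = 14 ballots, Zeta on 9. Gamma wins 14–9.
Gamma vs Delta: Gamma, 17–6.
Gamma vs Epsilon: Gamma, 12–11.
Gamma vs Theta: Theta, 15–8.
Gamma beats Zeta, Delta, Epsilon; loses to Theta — 3 pairwise wins.

3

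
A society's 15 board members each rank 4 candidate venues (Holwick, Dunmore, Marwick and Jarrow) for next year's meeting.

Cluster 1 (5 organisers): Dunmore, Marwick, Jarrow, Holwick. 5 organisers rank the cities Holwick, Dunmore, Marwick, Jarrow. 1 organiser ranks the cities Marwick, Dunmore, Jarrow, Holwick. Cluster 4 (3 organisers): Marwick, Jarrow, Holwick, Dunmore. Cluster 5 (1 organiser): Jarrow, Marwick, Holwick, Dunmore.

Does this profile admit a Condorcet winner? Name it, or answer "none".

none

Check each pair by majority over 15 ballots:
Holwick–Dunmore: Holwick 9–6.
Holwick vs Marwick: Marwick wins 10–5.
Holwick vs Jarrow: Jarrow wins 10–5.
Dunmore vs Marwick: Dunmore wins 10–5.
Dunmore vs Jarrow: Dunmore, 11–4.
Marwick–Jarrow: Marwick 14–1.
Every city loses at least once (Holwick loses to Marwick; Dunmore loses to Holwick; Marwick loses to Dunmore; Jarrow loses to Dunmore). The majority relation contains the cycle Holwick > Dunmore > Marwick > Holwick, so there is no Condorcet winner.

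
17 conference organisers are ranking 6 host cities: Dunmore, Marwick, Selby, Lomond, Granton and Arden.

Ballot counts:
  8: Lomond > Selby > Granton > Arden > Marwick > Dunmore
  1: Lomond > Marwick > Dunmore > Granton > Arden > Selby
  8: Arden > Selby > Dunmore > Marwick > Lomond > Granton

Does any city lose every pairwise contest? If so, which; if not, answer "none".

Head-to-head results (17 organisers):
Dunmore–Marwick: Marwick 9–8.
Dunmore vs Selby: 1 to 16, Selby.
Dunmore vs Lomond: Dunmore preferred on 8 ballots; Lomond wins 9–8.
Dunmore vs Granton: Dunmore is ranked higher on 1+8 = 9 ballots, Granton on 8. Dunmore wins 9–8.
Dunmore vs Arden: Arden, 16–1.
Marwick vs Selby: Marwick is ranked higher on 1 ballot, Selby on 16. Selby wins 16–1.
Marwick vs Lomond: 8 to 9, Lomond.
Marwick–Granton: Marwick 9–8.
Marwick vs Arden: Marwick is ranked higher on 1 ballot, Arden on 16. Arden wins 16–1.
Selby vs Lomond: Selby preferred on 8 ballots; Lomond wins 9–8.
Selby vs Granton: Selby preferred on 8+8 = 16 ballots; Selby wins 16–1.
Selby vs Arden: Arden, 9–8.
Lomond–Granton: Lomond 17–0.
Lomond–Arden: Lomond 9–8.
Granton–Arden: Granton 9–8.
Each city has at least one pairwise win (Dunmore beats Granton; Marwick beats Dunmore; Selby beats Dunmore; Lomond beats Dunmore; Granton beats Arden; Arden beats Dunmore) — no Condorcet loser.

none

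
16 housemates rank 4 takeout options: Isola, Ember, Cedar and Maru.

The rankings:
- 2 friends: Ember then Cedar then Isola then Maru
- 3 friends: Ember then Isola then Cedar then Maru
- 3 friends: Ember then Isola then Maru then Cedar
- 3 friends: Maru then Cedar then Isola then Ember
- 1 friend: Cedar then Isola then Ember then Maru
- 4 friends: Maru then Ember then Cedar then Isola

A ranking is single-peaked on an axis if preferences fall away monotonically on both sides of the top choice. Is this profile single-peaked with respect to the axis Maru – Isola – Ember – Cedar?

no

Axis positions: Maru=1, Isola=2, Ember=3, Cedar=4.
Bloc 1 (peak Ember at position 3): ranking walks positions 3-4-2-1, expanding outward from the peak — single-peaked.
Bloc 2 (peak Ember at position 3): ranking walks positions 3-2-4-1, expanding outward from the peak — single-peaked.
Bloc 3 (peak Ember at position 3): ranking walks positions 3-2-1-4, expanding outward from the peak — single-peaked.
Bloc 4: ranking walks positions 1-4-2-3; Cedar is ranked above Isola even though Isola lies between Cedar and the peak Maru on the axis — preferences dip and rise again. Not single-peaked.
Bloc 5: ranking walks positions 4-2-3-1; Isola is ranked above Ember even though Ember lies between Isola and the peak Cedar on the axis — preferences dip and rise again. Not single-peaked.
Bloc 6: ranking walks positions 1-3-4-2; Ember is ranked above Isola even though Isola lies between Ember and the peak Maru on the axis — preferences dip and rise again. Not single-peaked.
Bloc 4 violates single-peakedness, so the profile is not single-peaked on this axis.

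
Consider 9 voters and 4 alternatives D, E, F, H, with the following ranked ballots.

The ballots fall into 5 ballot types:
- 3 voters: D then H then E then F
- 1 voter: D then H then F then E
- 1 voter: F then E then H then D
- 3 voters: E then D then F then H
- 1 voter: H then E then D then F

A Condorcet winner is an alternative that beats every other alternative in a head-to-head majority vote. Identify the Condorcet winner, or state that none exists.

Head-to-head results (9 voters):
D vs E: E wins 5–4.
D vs F: D, 8–1.
D vs H: D, 7–2.
E vs F: E, 7–2.
E vs H: H, 5–4.
F vs H: H wins 5–4.
No alternative is unbeaten: D loses to E; E loses to H; F loses to D; H loses to D. In particular D beats H beats E beats D is a majority cycle — no Condorcet winner exists.

none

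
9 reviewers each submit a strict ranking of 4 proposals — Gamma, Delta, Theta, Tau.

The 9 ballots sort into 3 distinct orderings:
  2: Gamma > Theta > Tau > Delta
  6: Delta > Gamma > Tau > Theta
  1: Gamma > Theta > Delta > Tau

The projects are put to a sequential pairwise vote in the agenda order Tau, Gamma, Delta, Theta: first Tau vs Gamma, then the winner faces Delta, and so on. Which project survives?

Delta

Round 1: Tau vs Gamma — 0–9, Gamma advances.
Round 2: Gamma vs Delta — 3–6, Delta advances.
Round 3: Delta vs Theta — 6–3, Delta advances.
The agenda winner is Delta.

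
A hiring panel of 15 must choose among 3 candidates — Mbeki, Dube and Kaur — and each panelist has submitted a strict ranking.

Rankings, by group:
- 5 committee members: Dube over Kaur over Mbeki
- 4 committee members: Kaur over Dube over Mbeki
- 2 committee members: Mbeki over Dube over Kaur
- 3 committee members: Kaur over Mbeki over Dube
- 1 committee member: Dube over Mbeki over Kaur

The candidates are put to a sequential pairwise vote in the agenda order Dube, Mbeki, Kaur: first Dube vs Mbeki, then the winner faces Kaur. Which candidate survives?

Dube

Round 1: Dube vs Mbeki — 10–5, Dube advances.
Round 2: Dube vs Kaur — 8–7, Dube advances.
The agenda winner is Dube.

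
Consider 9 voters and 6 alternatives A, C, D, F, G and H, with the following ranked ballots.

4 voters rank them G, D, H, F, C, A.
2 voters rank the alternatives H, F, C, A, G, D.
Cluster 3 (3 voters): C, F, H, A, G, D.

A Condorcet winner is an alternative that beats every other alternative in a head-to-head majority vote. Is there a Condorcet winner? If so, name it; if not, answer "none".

Check each pair by majority over 9 ballots:
A–C: C 9–0.
A–D: A 5–4.
A–F: F 9–0.
A vs G: A wins 5–4.
A–H: H 9–0.
C vs D: C wins 5–4.
C–F: F 6–3.
C–G: C 5–4.
C–H: H 6–3.
D–F: F 5–4.
D–G: G 9–0.
D vs H: H wins 5–4.
F vs G: F, 5–4.
F–H: H 6–3.
G vs H: H, 5–4.
H defeats every rival head-to-head and is the Condorcet winner.

H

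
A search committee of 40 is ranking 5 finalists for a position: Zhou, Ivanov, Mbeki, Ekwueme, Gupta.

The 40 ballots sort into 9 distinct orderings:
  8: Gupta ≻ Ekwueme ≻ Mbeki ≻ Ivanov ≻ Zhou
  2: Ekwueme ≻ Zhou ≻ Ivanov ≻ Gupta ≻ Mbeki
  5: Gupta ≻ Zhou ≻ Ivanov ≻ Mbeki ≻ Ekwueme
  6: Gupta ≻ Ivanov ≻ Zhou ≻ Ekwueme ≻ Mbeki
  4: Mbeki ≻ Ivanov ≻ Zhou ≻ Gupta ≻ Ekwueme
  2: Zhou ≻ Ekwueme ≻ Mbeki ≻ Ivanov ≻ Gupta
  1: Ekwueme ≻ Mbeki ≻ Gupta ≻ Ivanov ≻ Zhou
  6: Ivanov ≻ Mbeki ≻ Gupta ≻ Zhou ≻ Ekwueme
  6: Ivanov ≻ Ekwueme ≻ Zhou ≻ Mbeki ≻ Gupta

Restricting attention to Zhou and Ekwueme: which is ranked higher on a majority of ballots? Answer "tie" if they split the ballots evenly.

Ballots ranking Zhou above Ekwueme: 5 + 6 + 4 + 2 + 6 = 23.
Ballots ranking Ekwueme above Zhou: 40 − 23 = 17.
Zhou wins the head-to-head 23–17.

Zhou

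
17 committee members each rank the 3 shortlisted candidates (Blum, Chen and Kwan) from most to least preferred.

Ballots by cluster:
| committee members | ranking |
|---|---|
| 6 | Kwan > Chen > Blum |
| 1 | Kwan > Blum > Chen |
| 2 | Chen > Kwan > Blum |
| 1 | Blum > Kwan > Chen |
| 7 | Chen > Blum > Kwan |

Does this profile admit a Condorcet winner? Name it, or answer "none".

Chen

Pairwise majorities:
Blum vs Chen: Blum is ranked higher on 1+1 = 2 ballots, Chen on 15. Chen wins 15–2.
Blum vs Kwan: Blum preferred on 1+7 = 8 ballots; Kwan wins 9–8.
Chen vs Kwan: Chen is ranked higher on 2+7 = 9 ballots, Kwan on 8. Chen wins 9–8.
Chen defeats every rival head-to-head and is the Condorcet winner.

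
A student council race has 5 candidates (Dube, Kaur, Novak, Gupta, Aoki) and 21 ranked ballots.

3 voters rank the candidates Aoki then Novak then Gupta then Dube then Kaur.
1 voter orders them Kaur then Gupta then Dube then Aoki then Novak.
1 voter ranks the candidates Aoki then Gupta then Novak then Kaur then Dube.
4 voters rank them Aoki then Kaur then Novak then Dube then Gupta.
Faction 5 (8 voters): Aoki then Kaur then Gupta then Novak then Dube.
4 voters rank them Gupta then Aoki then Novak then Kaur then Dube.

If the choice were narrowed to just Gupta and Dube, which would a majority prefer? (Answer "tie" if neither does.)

Gupta

Ballots ranking Gupta above Dube: 3 + 1 + 1 + 8 + 4 = 17.
Ballots ranking Dube above Gupta: 21 − 17 = 4.
Gupta wins the head-to-head 17–4.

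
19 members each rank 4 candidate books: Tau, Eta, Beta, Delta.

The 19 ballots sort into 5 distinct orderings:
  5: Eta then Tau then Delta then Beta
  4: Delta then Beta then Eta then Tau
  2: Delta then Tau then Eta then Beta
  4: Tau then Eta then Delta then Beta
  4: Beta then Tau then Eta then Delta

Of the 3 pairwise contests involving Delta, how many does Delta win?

1

Delta against each rival (19 members):
Delta vs Tau: Delta preferred on 4+2 = 6 ballots; Tau wins 13–6.
Delta vs Eta: Eta wins 13–6.
Delta vs Beta: Delta preferred on 5+4+2+4 = 15 ballots; Delta wins 15–4.
Delta beats Beta; loses to Tau, Eta — 1 pairwise win.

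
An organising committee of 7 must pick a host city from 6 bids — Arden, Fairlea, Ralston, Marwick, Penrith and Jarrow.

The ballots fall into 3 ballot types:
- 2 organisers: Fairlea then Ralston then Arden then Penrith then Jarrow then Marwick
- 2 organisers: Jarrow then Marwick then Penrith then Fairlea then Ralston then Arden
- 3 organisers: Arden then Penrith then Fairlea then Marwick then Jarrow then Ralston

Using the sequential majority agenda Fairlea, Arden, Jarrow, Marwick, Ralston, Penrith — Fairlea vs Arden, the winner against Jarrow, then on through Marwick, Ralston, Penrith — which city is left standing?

Round 1: Fairlea vs Arden — 4–3, Fairlea advances.
Round 2: Fairlea vs Jarrow — 5–2, Fairlea advances.
Round 3: Fairlea vs Marwick — 5–2, Fairlea advances.
Round 4: Fairlea vs Ralston — 7–0, Fairlea advances.
Round 5: Fairlea vs Penrith — 2–5, Penrith advances.
Penrith survives the agenda.

Penrith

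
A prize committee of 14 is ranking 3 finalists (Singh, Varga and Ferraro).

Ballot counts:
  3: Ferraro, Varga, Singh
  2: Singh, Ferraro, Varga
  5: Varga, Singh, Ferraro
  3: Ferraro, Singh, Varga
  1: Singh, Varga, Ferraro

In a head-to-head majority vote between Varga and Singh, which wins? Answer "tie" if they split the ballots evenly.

Varga

Ballots ranking Varga above Singh: 3 + 5 = 8.
Ballots ranking Singh above Varga: 14 − 8 = 6.
Varga wins the head-to-head 8–6.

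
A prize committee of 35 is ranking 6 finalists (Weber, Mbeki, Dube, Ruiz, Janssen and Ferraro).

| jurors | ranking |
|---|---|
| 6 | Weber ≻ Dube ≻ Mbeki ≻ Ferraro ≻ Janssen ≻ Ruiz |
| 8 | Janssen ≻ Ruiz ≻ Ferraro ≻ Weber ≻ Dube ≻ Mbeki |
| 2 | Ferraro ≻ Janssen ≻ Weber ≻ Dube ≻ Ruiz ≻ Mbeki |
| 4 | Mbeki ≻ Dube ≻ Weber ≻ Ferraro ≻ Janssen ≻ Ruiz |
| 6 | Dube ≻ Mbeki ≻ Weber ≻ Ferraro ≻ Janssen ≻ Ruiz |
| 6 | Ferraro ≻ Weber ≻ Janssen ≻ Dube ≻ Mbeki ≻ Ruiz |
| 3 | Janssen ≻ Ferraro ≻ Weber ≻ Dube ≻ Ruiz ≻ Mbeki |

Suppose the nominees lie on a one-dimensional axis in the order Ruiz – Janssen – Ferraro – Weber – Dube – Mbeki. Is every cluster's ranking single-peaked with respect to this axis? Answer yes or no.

yes

Axis positions: Ruiz=1, Janssen=2, Ferraro=3, Weber=4, Dube=5, Mbeki=6.
Cluster 1 (peak Weber at position 4): ranking walks positions 4-5-6-3-2-1, expanding outward from the peak — single-peaked.
Cluster 2 (peak Janssen at position 2): ranking walks positions 2-1-3-4-5-6, expanding outward from the peak — single-peaked.
Cluster 3 (peak Ferraro at position 3): ranking walks positions 3-2-4-5-1-6, expanding outward from the peak — single-peaked.
Cluster 4 (peak Mbeki at position 6): ranking walks positions 6-5-4-3-2-1, expanding outward from the peak — single-peaked.
Cluster 5 (peak Dube at position 5): ranking walks positions 5-6-4-3-2-1, expanding outward from the peak — single-peaked.
Cluster 6 (peak Ferraro at position 3): ranking walks positions 3-4-2-5-6-1, expanding outward from the peak — single-peaked.
Cluster 7 (peak Janssen at position 2): ranking walks positions 2-3-4-5-1-6, expanding outward from the peak — single-peaked.
Every ranking is single-peaked on this axis.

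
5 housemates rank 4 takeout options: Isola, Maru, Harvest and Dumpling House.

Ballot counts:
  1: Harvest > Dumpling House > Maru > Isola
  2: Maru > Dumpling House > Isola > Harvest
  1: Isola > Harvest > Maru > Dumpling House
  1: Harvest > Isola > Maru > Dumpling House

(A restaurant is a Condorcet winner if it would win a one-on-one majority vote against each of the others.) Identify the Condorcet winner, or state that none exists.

Pairwise majorities:
Isola vs Maru: 1+1 = 2 for Isola, 3 for Maru — Maru by 3–2.
Isola vs Harvest: Isola preferred on 2+1 = 3 ballots; Isola wins 3–2.
Isola–Dumpling House: Dumpling House 3–2.
Maru vs Harvest: 2 to 3, Harvest.
Maru vs Dumpling House: Maru, 4–1.
Harvest vs Dumpling House: 1+1+1 = 3 for Harvest, 2 for Dumpling House — Harvest by 3–2.
No restaurant is unbeaten: Isola loses to Maru; Maru loses to Harvest; Harvest loses to Isola; Dumpling House loses to Maru. In particular Isola > Harvest > Maru > Isola is a majority cycle — no Condorcet winner exists.

none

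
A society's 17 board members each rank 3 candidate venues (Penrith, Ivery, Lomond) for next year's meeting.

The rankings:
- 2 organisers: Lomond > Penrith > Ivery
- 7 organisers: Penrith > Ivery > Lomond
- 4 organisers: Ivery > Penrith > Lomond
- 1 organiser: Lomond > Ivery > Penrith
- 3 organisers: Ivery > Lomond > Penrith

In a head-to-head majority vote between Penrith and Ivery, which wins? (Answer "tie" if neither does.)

Penrith

Ballots ranking Penrith above Ivery: 2 + 7 = 9.
Ballots ranking Ivery above Penrith: 17 − 9 = 8.
Penrith wins the head-to-head 9–8.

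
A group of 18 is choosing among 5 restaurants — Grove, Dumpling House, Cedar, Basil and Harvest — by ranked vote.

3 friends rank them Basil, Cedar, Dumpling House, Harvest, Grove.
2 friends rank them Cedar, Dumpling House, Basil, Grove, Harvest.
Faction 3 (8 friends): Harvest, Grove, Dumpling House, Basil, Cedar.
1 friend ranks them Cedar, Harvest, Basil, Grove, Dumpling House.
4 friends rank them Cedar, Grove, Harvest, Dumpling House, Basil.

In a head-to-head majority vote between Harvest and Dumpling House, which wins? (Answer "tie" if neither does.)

Harvest

Ballots ranking Harvest above Dumpling House: 8 + 1 + 4 = 13.
Ballots ranking Dumpling House above Harvest: 18 − 13 = 5.
Harvest wins the head-to-head 13–5.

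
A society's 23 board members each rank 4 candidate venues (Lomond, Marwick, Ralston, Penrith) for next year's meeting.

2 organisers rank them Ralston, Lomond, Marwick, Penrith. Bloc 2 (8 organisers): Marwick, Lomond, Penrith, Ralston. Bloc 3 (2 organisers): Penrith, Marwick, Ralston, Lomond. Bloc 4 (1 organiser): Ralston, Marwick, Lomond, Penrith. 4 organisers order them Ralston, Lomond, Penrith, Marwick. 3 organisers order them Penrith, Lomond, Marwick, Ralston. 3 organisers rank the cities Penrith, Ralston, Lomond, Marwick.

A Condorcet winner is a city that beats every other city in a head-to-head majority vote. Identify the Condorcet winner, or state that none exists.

Head-to-head results (23 organisers):
Lomond vs Marwick: 12 to 11, Lomond.
Lomond vs Ralston: 11 to 12, Ralston.
Lomond vs Penrith: Lomond preferred on 2+8+1+4 = 15 ballots; Lomond wins 15–8.
Marwick vs Ralston: Marwick is ranked higher on 8+2+3 = 13 ballots, Ralston on 10. Marwick wins 13–10.
Marwick vs Penrith: Marwick is ranked higher on 2+8+1 = 11 ballots, Penrith on 12. Penrith wins 12–11.
Ralston vs Penrith: Ralston preferred on 2+1+4 = 7 ballots; Penrith wins 16–7.
Each city drops at least one matchup (Lomond loses to Ralston; Marwick loses to Lomond; Ralston loses to Marwick; Penrith loses to Lomond); the cycle Lomond beats Marwick beats Ralston beats Lomond rules out a Condorcet winner.

none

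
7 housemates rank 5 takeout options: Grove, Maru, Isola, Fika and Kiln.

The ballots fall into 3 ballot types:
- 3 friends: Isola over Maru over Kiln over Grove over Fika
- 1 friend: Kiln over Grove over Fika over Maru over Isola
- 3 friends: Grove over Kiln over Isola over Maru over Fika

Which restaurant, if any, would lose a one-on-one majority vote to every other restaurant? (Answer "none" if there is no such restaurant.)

Head-to-head results (7 friends):
Grove vs Maru: Grove preferred on 1+3 = 4 ballots; Grove wins 4–3.
Grove vs Isola: Grove preferred on 1+3 = 4 ballots; Grove wins 4–3.
Grove vs Fika: 7 to 0, Grove.
Grove vs Kiln: Grove is ranked higher on 3 ballots, Kiln on 4. Kiln wins 4–3.
Maru vs Isola: Isola wins 6–1.
Maru vs Fika: Maru, 6–1.
Maru vs Kiln: Maru preferred on 3 ballots; Kiln wins 4–3.
Isola vs Fika: Isola preferred on 3+3 = 6 ballots; Isola wins 6–1.
Isola–Kiln: Kiln 4–3.
Fika–Kiln: Kiln 7–0.
Only Fika has no wins; Fika is the Condorcet loser.

Fika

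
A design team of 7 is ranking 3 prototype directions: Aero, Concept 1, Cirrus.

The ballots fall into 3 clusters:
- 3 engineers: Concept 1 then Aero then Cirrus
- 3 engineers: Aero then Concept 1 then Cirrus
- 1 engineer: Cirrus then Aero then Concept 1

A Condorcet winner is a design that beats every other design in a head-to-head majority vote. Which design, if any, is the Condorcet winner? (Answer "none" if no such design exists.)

Aero

Check each pair by majority over 7 ballots:
Aero vs Concept 1: Aero, 4–3.
Aero vs Cirrus: Aero, 6–1.
Concept 1–Cirrus: Concept 1 6–1.
Aero wins every pairwise contest, so Aero is the Condorcet winner.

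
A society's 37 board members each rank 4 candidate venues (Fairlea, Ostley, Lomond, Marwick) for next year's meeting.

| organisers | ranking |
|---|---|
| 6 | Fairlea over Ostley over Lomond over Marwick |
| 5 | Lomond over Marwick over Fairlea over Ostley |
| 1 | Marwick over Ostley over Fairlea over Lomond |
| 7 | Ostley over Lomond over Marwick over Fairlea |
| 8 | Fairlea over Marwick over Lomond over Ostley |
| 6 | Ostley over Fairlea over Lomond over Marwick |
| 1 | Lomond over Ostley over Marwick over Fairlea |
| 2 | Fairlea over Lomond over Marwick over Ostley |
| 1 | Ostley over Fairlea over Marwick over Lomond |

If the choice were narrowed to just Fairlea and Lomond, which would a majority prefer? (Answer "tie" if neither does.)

Fairlea

Ballots ranking Fairlea above Lomond: 6 + 1 + 8 + 6 + 2 + 1 = 24.
Ballots ranking Lomond above Fairlea: 37 − 24 = 13.
Fairlea wins the head-to-head 24–13.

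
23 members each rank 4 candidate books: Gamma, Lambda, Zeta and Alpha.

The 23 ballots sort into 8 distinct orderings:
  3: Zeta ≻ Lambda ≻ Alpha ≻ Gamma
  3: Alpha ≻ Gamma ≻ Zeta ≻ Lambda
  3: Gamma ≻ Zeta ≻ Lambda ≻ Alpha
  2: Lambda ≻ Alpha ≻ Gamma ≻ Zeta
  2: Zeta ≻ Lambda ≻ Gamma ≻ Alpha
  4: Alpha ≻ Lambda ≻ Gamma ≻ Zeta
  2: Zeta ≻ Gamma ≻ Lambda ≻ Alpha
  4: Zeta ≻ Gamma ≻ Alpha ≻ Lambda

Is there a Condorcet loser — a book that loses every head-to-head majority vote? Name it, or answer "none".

none

Pairwise majorities:
Gamma vs Lambda: Gamma, 12–11.
Gamma–Zeta: Gamma 12–11.
Gamma vs Alpha: 11 to 12, Alpha.
Lambda vs Zeta: 2+4 = 6 for Lambda, 17 for Zeta — Zeta by 17–6.
Lambda vs Alpha: Lambda is ranked higher on 3+3+2+2+2 = 12 ballots, Alpha on 11. Lambda wins 12–11.
Zeta vs Alpha: Zeta, 14–9.
No book is winless: Gamma beats Lambda; Lambda beats Alpha; Zeta beats Lambda; Alpha beats Gamma. There is no Condorcet loser.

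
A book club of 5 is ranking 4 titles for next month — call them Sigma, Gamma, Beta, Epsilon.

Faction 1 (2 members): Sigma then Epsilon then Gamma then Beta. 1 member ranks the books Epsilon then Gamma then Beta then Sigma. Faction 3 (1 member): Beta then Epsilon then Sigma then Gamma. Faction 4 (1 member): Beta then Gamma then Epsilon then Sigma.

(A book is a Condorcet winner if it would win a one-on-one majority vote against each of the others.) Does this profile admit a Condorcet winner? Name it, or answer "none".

Check each pair by majority over 5 ballots:
Sigma vs Gamma: 3 to 2, Sigma.
Sigma vs Beta: 2 to 3, Beta.
Sigma vs Epsilon: Sigma preferred on 2 ballots; Epsilon wins 3–2.
Gamma vs Beta: Gamma preferred on 2+1 = 3 ballots; Gamma wins 3–2.
Gamma vs Epsilon: Gamma preferred on 1 ballot; Epsilon wins 4–1.
Beta vs Epsilon: Beta preferred on 1+1 = 2 ballots; Epsilon wins 3–2.
Only Epsilon has no losses; Epsilon is the Condorcet winner.

Epsilon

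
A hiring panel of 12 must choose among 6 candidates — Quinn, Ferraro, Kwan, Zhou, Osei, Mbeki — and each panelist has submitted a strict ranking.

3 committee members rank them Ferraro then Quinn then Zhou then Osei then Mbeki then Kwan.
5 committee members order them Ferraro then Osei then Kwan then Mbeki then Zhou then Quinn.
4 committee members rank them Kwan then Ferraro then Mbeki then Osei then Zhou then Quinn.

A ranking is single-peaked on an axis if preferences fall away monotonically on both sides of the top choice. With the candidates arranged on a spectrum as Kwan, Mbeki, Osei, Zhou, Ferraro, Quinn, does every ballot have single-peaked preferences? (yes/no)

Axis positions: Kwan=1, Mbeki=2, Osei=3, Zhou=4, Ferraro=5, Quinn=6.
Bloc 1 (peak Ferraro at position 5): ranking walks positions 5-6-4-3-2-1, expanding outward from the peak — single-peaked.
Bloc 2: ranking walks positions 5-3-1-2-4-6; Osei is ranked above Zhou even though Zhou lies between Osei and the peak Ferraro on the axis — preferences dip and rise again. Not single-peaked.
Bloc 3: ranking walks positions 1-5-2-3-4-6; Ferraro is ranked above Mbeki even though Mbeki lies between Ferraro and the peak Kwan on the axis — preferences dip and rise again. Not single-peaked.
Bloc 2 violates single-peakedness, so the profile is not single-peaked on this axis.

no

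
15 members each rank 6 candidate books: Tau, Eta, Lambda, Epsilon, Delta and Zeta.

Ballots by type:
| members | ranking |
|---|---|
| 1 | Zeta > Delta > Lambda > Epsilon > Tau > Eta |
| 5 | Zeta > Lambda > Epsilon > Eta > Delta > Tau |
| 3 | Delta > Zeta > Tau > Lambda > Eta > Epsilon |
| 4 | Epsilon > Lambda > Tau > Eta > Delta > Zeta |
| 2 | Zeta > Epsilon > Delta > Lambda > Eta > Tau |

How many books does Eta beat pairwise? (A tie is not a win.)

Eta against each rival (15 members):
Eta vs Tau: Eta is ranked higher on 5+2 = 7 ballots, Tau on 8. Tau wins 8–7.
Eta vs Lambda: Eta is ranked higher on 0 ballots, Lambda on 15. Lambda wins 15–0.
Eta vs Epsilon: Epsilon wins 12–3.
Eta vs Delta: Eta, 9–6.
Eta vs Zeta: Eta is ranked higher on 4 ballots, Zeta on 11. Zeta wins 11–4.
Eta beats Delta; loses to Tau, Lambda, Epsilon, Zeta — 1 pairwise win.

1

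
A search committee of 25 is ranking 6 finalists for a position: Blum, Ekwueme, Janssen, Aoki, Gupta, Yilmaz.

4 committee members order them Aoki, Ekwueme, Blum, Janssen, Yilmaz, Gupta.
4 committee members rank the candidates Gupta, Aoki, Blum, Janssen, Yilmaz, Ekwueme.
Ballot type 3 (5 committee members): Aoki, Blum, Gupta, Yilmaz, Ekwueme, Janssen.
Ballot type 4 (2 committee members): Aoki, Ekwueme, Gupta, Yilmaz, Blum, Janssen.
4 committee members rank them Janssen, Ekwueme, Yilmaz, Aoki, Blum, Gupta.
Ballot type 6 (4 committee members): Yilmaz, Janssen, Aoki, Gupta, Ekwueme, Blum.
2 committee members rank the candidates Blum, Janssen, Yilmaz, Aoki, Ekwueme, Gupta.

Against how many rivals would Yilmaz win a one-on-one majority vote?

Yilmaz against each rival (25 committee members):
Yilmaz vs Blum: 10 to 15, Blum.
Yilmaz vs Ekwueme: Yilmaz is ranked higher on 4+5+4+2 = 15 ballots, Ekwueme on 10. Yilmaz wins 15–10.
Yilmaz vs Janssen: Yilmaz is ranked higher on 5+2+4 = 11 ballots, Janssen on 14. Janssen wins 14–11.
Yilmaz vs Aoki: Yilmaz is ranked higher on 4+4+2 = 10 ballots, Aoki on 15. Aoki wins 15–10.
Yilmaz vs Gupta: Yilmaz, 14–11.
Yilmaz beats Ekwueme, Gupta; loses to Blum, Janssen, Aoki — 2 pairwise wins.

2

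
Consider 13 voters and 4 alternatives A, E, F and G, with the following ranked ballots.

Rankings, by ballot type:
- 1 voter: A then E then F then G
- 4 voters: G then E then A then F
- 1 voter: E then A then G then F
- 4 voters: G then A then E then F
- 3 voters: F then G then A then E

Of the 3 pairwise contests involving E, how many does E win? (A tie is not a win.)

E against each rival (13 voters):
E vs A: E is ranked higher on 4+1 = 5 ballots, A on 8. A wins 8–5.
E vs F: E preferred on 1+4+1+4 = 10 ballots; E wins 10–3.
E vs G: E preferred on 1+1 = 2 ballots; G wins 11–2.
E beats F; loses to A, G — 1 pairwise win.

1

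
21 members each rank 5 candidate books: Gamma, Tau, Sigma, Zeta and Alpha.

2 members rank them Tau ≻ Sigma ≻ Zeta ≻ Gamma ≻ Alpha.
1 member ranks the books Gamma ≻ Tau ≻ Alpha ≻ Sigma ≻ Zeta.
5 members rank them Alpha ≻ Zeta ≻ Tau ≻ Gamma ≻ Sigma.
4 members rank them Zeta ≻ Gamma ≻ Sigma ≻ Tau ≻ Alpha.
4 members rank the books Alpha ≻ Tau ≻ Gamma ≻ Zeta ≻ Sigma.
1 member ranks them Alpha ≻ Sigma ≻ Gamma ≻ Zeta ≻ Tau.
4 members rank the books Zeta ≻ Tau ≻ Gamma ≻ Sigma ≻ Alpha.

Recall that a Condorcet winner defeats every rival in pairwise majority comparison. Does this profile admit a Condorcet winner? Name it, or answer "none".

none

Check each pair by majority over 21 ballots:
Gamma vs Tau: 1+4+1 = 6 for Gamma, 15 for Tau — Tau by 15–6.
Gamma vs Sigma: 18 to 3, Gamma.
Gamma vs Zeta: 6 to 15, Zeta.
Gamma vs Alpha: 2+1+4+4 = 11 for Gamma, 10 for Alpha — Gamma by 11–10.
Tau vs Sigma: Tau preferred on 2+1+5+4+4 = 16 ballots; Tau wins 16–5.
Tau vs Zeta: 7 to 14, Zeta.
Tau vs Alpha: Tau preferred on 2+1+4+4 = 11 ballots; Tau wins 11–10.
Sigma vs Zeta: 4 to 17, Zeta.
Sigma vs Alpha: Sigma is ranked higher on 2+4+4 = 10 ballots, Alpha on 11. Alpha wins 11–10.
Zeta vs Alpha: 10 to 11, Alpha.
No book is unbeaten: Gamma loses to Tau; Tau loses to Zeta; Sigma loses to Gamma; Zeta loses to Alpha; Alpha loses to Gamma. In particular Gamma > Alpha > Zeta > Gamma is a majority cycle — no Condorcet winner exists.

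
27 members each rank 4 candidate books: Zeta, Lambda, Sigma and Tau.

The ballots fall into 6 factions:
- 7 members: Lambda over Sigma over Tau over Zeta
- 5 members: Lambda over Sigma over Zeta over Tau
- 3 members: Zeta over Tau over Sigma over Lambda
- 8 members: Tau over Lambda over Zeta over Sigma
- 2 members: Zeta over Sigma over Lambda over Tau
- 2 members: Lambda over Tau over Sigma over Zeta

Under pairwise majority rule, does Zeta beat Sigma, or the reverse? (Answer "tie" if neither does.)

Ballots ranking Zeta above Sigma: 3 + 8 + 2 = 13.
Ballots ranking Sigma above Zeta: 27 − 13 = 14.
Sigma wins the head-to-head 14–13.

Sigma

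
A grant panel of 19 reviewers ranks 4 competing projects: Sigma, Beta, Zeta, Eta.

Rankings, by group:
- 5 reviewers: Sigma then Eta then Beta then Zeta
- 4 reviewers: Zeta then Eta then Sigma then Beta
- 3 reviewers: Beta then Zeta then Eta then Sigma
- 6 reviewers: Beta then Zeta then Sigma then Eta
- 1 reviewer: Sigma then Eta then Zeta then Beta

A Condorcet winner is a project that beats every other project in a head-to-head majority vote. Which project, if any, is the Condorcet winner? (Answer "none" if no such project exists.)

none

Check each pair by majority over 19 ballots:
Sigma vs Beta: Sigma wins 10–9.
Sigma–Zeta: Zeta 13–6.
Sigma–Eta: Sigma 12–7.
Beta vs Zeta: Beta wins 14–5.
Beta–Eta: Eta 10–9.
Zeta–Eta: Zeta 13–6.
Each project drops at least one matchup (Sigma loses to Zeta; Beta loses to Sigma; Zeta loses to Beta; Eta loses to Sigma); the cycle Sigma → Beta → Zeta → Sigma rules out a Condorcet winner.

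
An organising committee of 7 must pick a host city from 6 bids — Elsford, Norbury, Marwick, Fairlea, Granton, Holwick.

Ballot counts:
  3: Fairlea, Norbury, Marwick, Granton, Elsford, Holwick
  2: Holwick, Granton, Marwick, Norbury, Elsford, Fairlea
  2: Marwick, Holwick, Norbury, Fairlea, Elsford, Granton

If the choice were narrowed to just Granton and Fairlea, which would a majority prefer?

Ballots ranking Granton above Fairlea: 2.
Ballots ranking Fairlea above Granton: 7 − 2 = 5.
Fairlea wins the head-to-head 5–2.

Fairlea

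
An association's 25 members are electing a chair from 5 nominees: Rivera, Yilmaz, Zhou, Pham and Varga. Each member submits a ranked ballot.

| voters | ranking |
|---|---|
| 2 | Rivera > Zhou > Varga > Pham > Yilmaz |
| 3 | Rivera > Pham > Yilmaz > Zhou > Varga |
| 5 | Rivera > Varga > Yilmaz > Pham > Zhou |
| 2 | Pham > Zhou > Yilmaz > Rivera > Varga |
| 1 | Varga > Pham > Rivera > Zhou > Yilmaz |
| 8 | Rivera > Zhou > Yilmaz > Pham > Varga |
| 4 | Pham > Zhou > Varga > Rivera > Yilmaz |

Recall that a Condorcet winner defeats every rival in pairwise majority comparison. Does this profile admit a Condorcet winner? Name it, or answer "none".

Rivera

Head-to-head results (25 voters):
Rivera–Yilmaz: Rivera 23–2.
Rivera vs Zhou: Rivera wins 19–6.
Rivera–Pham: Rivera 18–7.
Rivera–Varga: Rivera 20–5.
Yilmaz–Zhou: Zhou 17–8.
Yilmaz–Pham: Yilmaz 13–12.
Yilmaz vs Varga: Yilmaz, 13–12.
Zhou–Pham: Pham 15–10.
Zhou–Varga: Zhou 19–6.
Pham–Varga: Pham 17–8.
Rivera defeats every rival head-to-head and is the Condorcet winner.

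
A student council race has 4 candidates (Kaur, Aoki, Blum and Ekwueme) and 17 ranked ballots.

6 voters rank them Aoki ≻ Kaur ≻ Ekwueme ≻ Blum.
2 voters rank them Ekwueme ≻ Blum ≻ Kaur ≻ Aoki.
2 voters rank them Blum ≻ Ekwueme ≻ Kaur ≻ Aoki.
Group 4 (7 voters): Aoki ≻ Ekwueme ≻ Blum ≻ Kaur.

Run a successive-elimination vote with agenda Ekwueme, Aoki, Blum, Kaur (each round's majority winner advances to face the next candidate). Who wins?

Aoki

Round 1: Ekwueme vs Aoki — 4–13, Aoki advances.
Round 2: Aoki vs Blum — 13–4, Aoki advances.
Round 3: Aoki vs Kaur — 13–4, Aoki advances.
The agenda winner is Aoki.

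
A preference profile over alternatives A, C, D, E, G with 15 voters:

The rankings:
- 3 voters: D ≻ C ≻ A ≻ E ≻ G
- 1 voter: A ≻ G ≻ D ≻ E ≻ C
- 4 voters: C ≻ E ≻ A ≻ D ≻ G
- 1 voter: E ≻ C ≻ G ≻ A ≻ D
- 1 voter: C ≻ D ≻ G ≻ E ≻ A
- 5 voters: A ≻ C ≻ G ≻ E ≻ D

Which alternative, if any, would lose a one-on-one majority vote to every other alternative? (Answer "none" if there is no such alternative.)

Head-to-head results (15 voters):
A vs C: A preferred on 1+5 = 6 ballots; C wins 9–6.
A vs D: A is ranked higher on 1+4+1+5 = 11 ballots, D on 4. A wins 11–4.
A vs E: A wins 9–6.
A vs G: A, 13–2.
C vs D: 4+1+1+5 = 11 for C, 4 for D — C by 11–4.
C vs E: C preferred on 3+4+1+5 = 13 ballots; C wins 13–2.
C vs G: C, 14–1.
D vs E: D preferred on 3+1+1 = 5 ballots; E wins 10–5.
D vs G: 8 to 7, D.
E vs G: E, 8–7.
G is beaten in every head-to-head and is the Condorcet loser.

G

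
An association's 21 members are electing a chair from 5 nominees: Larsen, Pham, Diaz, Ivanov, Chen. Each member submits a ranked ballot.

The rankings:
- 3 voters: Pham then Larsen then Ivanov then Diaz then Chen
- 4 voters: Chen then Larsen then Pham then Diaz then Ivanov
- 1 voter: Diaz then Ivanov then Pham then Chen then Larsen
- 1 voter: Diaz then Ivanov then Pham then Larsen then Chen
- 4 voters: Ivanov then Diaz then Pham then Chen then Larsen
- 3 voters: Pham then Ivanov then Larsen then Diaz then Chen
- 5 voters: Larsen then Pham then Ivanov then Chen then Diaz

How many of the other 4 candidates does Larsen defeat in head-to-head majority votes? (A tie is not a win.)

Larsen against each rival (21 voters):
Larsen vs Pham: Pham wins 12–9.
Larsen vs Diaz: Larsen wins 15–6.
Larsen–Ivanov: Larsen 12–9.
Larsen vs Chen: 12 to 9, Larsen.
Larsen beats Diaz, Ivanov, Chen; loses to Pham — 3 pairwise wins.

3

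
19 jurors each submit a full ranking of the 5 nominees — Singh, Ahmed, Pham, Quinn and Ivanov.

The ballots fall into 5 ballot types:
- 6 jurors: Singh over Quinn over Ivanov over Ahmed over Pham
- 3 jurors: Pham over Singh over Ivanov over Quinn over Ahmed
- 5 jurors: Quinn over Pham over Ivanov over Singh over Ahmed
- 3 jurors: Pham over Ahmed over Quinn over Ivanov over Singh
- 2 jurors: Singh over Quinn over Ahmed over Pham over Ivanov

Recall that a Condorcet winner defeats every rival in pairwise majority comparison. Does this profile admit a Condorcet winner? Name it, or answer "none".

Head-to-head results (19 jurors):
Singh vs Ahmed: Singh preferred on 6+3+5+2 = 16 ballots; Singh wins 16–3.
Singh vs Pham: Singh preferred on 6+2 = 8 ballots; Pham wins 11–8.
Singh vs Quinn: 6+3+2 = 11 for Singh, 8 for Quinn — Singh by 11–8.
Singh vs Ivanov: Singh, 11–8.
Ahmed vs Pham: Ahmed is ranked higher on 6+2 = 8 ballots, Pham on 11. Pham wins 11–8.
Ahmed vs Quinn: Ahmed is ranked higher on 3 ballots, Quinn on 16. Quinn wins 16–3.
Ahmed vs Ivanov: Ivanov wins 14–5.
Pham vs Quinn: Pham is ranked higher on 3+3 = 6 ballots, Quinn on 13. Quinn wins 13–6.
Pham vs Ivanov: Pham preferred on 3+5+3+2 = 13 ballots; Pham wins 13–6.
Quinn vs Ivanov: Quinn preferred on 6+5+3+2 = 16 ballots; Quinn wins 16–3.
Each nominee drops at least one matchup (Singh loses to Pham; Ahmed loses to Singh; Pham loses to Quinn; Quinn loses to Singh; Ivanov loses to Singh); the cycle Singh beats Quinn beats Pham beats Singh rules out a Condorcet winner.

none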